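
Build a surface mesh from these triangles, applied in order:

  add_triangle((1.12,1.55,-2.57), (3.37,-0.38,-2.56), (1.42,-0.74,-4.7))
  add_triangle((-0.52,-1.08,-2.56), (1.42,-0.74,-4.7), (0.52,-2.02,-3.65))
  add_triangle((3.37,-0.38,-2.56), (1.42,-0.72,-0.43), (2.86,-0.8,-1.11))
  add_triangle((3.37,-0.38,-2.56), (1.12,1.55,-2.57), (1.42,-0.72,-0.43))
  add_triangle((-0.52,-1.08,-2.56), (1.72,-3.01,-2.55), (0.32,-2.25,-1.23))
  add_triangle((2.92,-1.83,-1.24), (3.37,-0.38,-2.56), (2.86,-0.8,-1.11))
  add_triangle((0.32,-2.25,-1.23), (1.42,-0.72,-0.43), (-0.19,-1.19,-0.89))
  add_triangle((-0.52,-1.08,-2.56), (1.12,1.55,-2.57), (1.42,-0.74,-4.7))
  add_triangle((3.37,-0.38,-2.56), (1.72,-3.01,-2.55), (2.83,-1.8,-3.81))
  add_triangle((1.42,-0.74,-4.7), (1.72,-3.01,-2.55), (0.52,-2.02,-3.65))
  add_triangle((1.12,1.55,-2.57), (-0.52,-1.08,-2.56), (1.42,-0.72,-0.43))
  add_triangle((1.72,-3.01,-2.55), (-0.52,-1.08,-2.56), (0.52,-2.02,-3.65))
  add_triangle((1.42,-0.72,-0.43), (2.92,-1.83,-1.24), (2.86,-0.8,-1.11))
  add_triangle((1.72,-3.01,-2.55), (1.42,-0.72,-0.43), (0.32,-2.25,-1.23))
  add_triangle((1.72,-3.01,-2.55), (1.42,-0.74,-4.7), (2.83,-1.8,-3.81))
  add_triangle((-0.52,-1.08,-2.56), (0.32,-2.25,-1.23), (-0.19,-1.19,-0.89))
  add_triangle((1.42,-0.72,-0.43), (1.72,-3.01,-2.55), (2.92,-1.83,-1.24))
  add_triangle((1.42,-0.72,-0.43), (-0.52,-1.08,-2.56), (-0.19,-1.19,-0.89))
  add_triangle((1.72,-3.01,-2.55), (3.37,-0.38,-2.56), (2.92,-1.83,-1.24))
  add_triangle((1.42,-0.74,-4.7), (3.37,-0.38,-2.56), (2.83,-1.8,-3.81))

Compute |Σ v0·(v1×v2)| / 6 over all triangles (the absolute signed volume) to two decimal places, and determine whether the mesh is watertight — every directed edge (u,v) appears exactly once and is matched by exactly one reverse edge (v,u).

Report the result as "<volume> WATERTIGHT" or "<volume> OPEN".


Per-triangle v0·(v1×v2)/6:
  t1: +3.9695
  t2: +1.1554
  t3: -0.1602
  t4: +0.0701
  t5: +1.1827
  t6: +0.6333
  t7: -0.1232
  t8: +1.7983
  t9: +1.5917
  t10: +2.2659
  t11: -2.0715
  t12: +0.5825
  t13: +0.0749
  t14: +0.4293
  t15: +2.5378
  t16: +0.2048
  t17: +0.0122
  t18: -0.5260
  t19: +2.5952
  t20: +2.4714
Σ = +18.6942 → |volume| = 18.69

Directed edges: 60 total, each appears once with its reverse present → watertight.

18.69 WATERTIGHT


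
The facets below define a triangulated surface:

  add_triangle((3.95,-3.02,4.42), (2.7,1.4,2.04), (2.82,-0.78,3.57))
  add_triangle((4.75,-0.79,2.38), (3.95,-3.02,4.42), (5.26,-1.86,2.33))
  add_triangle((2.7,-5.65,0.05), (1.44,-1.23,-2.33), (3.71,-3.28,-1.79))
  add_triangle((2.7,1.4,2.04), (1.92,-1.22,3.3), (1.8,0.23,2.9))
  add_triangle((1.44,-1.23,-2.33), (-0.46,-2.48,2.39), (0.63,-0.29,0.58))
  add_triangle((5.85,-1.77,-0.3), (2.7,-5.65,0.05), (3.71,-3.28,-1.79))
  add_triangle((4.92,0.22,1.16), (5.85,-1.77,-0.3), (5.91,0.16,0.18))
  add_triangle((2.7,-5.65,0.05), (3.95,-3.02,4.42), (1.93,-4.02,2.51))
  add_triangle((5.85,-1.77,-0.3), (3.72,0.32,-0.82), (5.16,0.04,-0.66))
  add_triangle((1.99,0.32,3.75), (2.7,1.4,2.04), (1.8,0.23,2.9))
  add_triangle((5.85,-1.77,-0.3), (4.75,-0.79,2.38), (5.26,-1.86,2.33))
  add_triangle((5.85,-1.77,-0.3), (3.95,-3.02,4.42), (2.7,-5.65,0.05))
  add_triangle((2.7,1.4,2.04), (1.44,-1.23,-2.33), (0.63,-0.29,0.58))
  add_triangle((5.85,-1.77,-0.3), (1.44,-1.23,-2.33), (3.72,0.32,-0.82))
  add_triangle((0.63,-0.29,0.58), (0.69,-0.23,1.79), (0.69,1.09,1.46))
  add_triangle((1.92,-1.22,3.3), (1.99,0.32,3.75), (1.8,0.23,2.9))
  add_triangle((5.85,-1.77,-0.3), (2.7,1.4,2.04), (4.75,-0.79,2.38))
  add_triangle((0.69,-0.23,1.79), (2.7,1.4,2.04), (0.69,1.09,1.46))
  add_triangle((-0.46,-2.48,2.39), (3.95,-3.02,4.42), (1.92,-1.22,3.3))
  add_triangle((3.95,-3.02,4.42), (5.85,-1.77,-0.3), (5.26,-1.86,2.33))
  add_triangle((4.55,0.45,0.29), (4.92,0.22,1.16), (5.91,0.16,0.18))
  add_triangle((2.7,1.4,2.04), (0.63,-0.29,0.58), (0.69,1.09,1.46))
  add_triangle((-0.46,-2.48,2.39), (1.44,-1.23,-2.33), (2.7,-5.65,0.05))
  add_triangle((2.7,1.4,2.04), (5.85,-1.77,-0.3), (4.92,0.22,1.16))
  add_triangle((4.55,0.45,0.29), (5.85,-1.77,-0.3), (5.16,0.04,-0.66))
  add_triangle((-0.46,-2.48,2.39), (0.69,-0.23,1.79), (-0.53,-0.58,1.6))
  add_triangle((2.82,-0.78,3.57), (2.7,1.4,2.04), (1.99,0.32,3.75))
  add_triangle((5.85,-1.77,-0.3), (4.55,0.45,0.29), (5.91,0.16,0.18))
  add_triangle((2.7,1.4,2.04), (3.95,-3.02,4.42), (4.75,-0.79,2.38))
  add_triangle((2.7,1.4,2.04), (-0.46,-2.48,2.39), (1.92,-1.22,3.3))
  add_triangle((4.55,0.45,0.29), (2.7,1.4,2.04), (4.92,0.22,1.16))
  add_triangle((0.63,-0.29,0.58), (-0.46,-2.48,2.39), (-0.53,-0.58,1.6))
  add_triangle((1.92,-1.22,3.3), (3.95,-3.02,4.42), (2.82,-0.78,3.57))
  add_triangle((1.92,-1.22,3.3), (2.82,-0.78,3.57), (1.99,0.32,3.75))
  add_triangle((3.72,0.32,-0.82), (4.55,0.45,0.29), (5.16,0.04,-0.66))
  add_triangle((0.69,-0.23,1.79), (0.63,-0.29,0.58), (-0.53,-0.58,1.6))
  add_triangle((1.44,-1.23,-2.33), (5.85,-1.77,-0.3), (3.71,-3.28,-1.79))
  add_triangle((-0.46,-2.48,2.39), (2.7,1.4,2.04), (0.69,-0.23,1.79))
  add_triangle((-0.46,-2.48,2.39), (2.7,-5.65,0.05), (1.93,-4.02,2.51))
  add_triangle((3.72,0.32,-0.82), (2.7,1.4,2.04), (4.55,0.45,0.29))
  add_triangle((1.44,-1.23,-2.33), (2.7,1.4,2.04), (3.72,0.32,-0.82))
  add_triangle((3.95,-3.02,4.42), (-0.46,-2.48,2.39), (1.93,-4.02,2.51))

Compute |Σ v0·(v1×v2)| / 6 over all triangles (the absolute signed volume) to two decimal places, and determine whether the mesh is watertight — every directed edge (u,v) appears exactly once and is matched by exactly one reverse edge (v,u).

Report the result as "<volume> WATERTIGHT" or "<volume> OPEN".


Per-triangle v0·(v1×v2)/6:
  t1: +1.8342
  t2: +2.4753
  t3: +3.2632
  t4: -0.9501
  t5: -1.2008
  t6: +7.9348
  t7: +1.8778
  t8: +5.8041
  t9: +0.4251
  t10: -0.2177
  t11: +2.3273
  t12: +21.4474
  t13: -1.0410
  t14: +3.6671
  t15: -0.1631
  t16: -0.2432
  t17: +4.2963
  t18: +0.6663
  t19: +2.6209
  t20: +3.4154
  t21: +0.3122
  t22: -0.2947
  t23: +1.7261
  t24: +0.5764
  t25: +1.5212
  t26: +0.5891
  t27: +1.8056
  t28: -0.1337
  t29: +4.8585
  t30: +0.8640
  t31: +1.1048
  t32: -0.3467
  t33: +0.9755
  t34: +0.7542
  t35: +0.3411
  t36: -0.1191
  t37: +3.5070
  t38: +0.5556
  t39: +3.8532
  t40: +0.8404
  t41: -0.7548
  t42: +4.2125
Σ = +84.9876 → |volume| = 84.99

Directed edges: 126 total, each appears once with its reverse present → watertight.

84.99 WATERTIGHT


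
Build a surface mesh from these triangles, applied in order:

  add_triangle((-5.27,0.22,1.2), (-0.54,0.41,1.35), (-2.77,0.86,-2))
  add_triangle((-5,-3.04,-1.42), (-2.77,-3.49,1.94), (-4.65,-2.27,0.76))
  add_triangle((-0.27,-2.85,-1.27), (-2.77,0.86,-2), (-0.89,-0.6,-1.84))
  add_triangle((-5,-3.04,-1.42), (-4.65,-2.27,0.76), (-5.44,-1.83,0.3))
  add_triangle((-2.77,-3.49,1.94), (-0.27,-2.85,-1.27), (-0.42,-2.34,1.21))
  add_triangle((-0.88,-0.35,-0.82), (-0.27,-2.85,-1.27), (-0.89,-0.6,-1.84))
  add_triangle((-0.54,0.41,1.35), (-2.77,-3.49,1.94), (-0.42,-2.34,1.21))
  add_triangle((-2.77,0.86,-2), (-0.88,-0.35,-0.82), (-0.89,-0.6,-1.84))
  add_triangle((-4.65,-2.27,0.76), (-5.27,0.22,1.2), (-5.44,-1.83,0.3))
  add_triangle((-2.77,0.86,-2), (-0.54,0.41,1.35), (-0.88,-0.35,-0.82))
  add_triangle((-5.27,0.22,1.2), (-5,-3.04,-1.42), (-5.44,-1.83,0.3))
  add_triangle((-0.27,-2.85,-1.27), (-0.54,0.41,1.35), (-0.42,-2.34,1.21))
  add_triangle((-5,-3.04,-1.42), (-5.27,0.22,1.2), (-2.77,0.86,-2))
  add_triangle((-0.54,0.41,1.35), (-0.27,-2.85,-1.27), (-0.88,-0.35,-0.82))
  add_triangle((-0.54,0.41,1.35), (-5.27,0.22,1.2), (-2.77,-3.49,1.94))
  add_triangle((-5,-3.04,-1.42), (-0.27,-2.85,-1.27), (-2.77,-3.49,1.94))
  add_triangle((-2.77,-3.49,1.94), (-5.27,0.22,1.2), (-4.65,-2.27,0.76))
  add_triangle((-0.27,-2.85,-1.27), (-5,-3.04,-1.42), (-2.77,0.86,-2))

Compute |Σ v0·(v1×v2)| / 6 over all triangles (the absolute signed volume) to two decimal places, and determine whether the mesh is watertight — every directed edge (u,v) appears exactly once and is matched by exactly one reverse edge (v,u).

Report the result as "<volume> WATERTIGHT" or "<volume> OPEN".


Per-triangle v0·(v1×v2)/6:
  t1: +1.6975
  t2: +4.3971
  t3: +1.1869
  t4: +1.7051
  t5: +2.2810
  t6: -0.3698
  t7: +1.2735
  t8: -0.2698
  t9: +1.4917
  t10: -0.4799
  t11: +1.9442
  t12: -0.5094
  t13: +9.1795
  t14: -0.6521
  t15: +4.3315
  t16: +7.8986
  t17: +3.7800
  t18: +5.2457
Σ = +44.1312 → |volume| = 44.13

Directed edges: 54 total, each appears once with its reverse present → watertight.

44.13 WATERTIGHT


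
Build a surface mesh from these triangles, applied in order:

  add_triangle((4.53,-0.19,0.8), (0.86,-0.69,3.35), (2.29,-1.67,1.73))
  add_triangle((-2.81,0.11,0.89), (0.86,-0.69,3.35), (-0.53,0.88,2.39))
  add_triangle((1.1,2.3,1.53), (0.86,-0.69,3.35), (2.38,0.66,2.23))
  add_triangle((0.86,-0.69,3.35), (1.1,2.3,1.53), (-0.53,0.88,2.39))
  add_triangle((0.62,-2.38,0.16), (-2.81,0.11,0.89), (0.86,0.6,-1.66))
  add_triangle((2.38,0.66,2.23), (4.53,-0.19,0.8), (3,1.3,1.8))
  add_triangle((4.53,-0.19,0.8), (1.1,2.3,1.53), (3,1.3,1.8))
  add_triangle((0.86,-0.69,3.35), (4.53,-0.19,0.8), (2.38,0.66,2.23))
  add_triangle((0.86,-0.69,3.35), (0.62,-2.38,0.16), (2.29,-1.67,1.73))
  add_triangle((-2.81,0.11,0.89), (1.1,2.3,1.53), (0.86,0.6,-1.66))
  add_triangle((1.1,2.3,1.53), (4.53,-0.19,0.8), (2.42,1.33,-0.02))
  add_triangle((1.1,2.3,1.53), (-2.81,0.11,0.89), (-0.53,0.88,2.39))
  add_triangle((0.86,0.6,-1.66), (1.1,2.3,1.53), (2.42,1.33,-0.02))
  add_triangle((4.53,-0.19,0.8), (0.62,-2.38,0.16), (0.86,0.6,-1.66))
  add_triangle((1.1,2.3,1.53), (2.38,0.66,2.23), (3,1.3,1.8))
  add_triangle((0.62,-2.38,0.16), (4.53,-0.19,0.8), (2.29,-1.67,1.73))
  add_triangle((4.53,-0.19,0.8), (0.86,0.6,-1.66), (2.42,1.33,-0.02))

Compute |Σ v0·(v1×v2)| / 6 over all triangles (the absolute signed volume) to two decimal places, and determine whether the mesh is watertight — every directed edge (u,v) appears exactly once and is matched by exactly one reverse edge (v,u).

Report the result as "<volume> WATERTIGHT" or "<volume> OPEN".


33.21 OPEN

Per-triangle v0·(v1×v2)/6:
  t1: +3.1460
  t2: +2.1408
  t3: +2.1972
  t4: +2.2116
  t5: +1.4252
  t6: +1.2195
  t7: +0.8120
  t8: +2.7281
  t9: +1.9943
  t10: +2.0801
  t11: +2.2361
  t12: +1.6825
  t13: +1.2094
  t14: +3.1959
  t15: +0.8927
  t16: +2.2959
  t17: +1.7434
Σ = +33.2106 → |volume| = 33.21

Directed edges: 51 total; 3 unmatched, e.g. (-2.81,0.11,0.89)→(0.86,-0.69,3.35) → open.


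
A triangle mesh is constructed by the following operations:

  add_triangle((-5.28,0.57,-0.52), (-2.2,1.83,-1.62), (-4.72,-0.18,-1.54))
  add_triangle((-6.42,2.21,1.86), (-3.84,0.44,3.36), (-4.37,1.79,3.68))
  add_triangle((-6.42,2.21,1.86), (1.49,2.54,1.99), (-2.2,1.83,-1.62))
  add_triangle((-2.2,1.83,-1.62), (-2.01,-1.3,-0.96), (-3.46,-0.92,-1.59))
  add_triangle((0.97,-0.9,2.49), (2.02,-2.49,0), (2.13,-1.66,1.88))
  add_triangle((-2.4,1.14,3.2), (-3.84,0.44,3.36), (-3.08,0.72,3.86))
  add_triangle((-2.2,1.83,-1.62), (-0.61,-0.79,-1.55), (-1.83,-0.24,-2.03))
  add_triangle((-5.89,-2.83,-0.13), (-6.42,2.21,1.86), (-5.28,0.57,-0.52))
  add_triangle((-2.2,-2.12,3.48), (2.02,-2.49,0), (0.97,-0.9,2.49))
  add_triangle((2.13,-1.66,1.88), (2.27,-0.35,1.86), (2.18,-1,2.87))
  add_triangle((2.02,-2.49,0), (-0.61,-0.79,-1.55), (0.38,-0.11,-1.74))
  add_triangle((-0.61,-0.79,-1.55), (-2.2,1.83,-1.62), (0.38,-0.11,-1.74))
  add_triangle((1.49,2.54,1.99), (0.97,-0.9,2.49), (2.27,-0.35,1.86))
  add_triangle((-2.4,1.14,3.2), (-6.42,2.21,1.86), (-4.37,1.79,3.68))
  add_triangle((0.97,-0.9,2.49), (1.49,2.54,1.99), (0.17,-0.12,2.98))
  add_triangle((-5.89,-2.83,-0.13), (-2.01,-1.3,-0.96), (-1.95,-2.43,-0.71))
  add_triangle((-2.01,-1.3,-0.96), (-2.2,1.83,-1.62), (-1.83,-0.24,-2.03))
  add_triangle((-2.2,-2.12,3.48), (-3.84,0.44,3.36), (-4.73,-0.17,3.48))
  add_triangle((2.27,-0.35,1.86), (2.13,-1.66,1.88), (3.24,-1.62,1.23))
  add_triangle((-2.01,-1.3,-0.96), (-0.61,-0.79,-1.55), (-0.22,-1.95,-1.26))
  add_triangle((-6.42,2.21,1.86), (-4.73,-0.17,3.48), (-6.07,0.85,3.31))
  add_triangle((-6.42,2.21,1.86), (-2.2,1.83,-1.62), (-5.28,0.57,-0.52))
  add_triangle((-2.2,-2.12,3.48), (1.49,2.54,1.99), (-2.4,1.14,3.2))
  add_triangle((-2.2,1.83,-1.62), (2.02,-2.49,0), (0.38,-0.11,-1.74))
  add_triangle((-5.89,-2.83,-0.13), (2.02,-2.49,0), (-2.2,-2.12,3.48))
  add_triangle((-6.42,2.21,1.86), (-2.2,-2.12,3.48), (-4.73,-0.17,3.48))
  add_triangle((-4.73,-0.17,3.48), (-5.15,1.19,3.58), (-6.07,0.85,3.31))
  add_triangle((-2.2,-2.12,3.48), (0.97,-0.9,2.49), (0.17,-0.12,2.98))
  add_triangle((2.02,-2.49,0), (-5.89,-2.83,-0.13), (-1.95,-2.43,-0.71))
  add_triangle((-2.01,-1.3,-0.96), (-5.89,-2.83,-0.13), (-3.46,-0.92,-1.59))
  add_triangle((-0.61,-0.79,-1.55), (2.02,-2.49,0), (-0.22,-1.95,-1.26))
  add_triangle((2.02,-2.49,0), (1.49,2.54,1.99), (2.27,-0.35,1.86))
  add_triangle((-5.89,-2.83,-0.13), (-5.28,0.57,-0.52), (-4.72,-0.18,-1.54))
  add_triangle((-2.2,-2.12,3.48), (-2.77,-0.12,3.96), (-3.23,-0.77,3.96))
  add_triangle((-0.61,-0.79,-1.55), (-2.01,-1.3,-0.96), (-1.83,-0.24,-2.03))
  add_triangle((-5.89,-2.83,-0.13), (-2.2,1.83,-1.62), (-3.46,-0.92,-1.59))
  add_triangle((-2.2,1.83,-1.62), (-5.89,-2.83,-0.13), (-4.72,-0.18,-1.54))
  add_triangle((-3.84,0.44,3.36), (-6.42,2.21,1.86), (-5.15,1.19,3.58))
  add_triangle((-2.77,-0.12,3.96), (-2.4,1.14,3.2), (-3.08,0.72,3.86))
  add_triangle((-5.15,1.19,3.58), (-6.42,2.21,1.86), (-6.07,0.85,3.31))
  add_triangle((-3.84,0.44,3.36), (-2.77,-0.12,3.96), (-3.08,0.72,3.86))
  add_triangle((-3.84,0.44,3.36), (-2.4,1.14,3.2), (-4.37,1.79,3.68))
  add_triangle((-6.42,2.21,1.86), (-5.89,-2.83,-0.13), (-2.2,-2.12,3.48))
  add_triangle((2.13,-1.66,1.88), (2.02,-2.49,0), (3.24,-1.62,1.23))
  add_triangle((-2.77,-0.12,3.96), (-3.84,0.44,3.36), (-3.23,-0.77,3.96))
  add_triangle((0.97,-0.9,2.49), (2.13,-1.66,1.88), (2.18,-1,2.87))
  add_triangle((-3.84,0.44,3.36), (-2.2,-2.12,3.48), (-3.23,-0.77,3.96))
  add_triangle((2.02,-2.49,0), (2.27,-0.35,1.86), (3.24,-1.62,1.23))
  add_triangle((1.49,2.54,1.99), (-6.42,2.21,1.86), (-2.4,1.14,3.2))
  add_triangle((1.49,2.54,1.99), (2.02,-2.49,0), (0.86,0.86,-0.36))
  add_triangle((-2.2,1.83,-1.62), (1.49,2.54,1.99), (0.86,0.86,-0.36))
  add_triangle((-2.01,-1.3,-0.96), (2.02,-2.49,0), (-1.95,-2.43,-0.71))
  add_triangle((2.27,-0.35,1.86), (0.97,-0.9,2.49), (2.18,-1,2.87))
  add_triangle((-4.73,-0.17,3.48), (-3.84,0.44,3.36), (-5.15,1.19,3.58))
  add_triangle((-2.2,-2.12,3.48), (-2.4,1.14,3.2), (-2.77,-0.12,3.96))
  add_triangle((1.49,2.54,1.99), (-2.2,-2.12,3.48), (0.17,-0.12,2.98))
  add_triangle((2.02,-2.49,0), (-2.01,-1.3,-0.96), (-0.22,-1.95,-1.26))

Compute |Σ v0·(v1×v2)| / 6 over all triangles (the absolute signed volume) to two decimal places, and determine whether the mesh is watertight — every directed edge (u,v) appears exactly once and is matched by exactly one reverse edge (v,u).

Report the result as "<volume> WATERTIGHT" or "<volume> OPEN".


Per-triangle v0·(v1×v2)/6:
  t1: +2.3583
  t2: +2.9648
  t3: +10.1535
  t4: +0.3195
  t5: +0.6223
  t6: +0.3865
  t7: +0.3866
  t8: +8.2021
  t9: +4.3970
  t10: +0.5121
  t11: +1.0903
  t12: +1.0440
  t13: +1.9947
  t14: +0.0450
  t15: +1.6242
  t16: +1.1232
  t17: +1.0797
  t18: +1.7086
  t19: +0.7749
  t20: +0.6092
  t21: +0.1871
  t22: +5.3660
  t23: +5.7446
  t24: -0.7121
  t25: +12.0334
  t26: +1.0255
  t27: +1.0770
  t28: +1.7668
  t29: +2.2004
  t30: +1.1640
  t31: +0.5050
  t32: +1.1005
  t33: +3.5523
  t34: +0.7121
  t35: +0.5510
  t36: +3.1445
  t37: -0.8485
  t38: -0.5686
  t39: +0.2209
  t40: +1.8017
  t41: +0.6870
  t42: +0.9872
  t43: +20.4287
  t44: +1.1026
  t45: +0.8036
  t46: +0.4538
  t47: +0.5866
  t48: -0.4727
  t49: +7.3686
  t50: +1.8169
  t51: +1.8922
  t52: +0.6593
  t53: +0.1181
  t54: +0.6750
  t55: -0.0236
  t56: +1.7677
  t57: +0.8846
Σ = +121.1557 → |volume| = 121.16

Directed edges: 171 total; 3 unmatched, e.g. (-2.2,1.83,-1.62)→(2.02,-2.49,0) → open.

121.16 OPEN


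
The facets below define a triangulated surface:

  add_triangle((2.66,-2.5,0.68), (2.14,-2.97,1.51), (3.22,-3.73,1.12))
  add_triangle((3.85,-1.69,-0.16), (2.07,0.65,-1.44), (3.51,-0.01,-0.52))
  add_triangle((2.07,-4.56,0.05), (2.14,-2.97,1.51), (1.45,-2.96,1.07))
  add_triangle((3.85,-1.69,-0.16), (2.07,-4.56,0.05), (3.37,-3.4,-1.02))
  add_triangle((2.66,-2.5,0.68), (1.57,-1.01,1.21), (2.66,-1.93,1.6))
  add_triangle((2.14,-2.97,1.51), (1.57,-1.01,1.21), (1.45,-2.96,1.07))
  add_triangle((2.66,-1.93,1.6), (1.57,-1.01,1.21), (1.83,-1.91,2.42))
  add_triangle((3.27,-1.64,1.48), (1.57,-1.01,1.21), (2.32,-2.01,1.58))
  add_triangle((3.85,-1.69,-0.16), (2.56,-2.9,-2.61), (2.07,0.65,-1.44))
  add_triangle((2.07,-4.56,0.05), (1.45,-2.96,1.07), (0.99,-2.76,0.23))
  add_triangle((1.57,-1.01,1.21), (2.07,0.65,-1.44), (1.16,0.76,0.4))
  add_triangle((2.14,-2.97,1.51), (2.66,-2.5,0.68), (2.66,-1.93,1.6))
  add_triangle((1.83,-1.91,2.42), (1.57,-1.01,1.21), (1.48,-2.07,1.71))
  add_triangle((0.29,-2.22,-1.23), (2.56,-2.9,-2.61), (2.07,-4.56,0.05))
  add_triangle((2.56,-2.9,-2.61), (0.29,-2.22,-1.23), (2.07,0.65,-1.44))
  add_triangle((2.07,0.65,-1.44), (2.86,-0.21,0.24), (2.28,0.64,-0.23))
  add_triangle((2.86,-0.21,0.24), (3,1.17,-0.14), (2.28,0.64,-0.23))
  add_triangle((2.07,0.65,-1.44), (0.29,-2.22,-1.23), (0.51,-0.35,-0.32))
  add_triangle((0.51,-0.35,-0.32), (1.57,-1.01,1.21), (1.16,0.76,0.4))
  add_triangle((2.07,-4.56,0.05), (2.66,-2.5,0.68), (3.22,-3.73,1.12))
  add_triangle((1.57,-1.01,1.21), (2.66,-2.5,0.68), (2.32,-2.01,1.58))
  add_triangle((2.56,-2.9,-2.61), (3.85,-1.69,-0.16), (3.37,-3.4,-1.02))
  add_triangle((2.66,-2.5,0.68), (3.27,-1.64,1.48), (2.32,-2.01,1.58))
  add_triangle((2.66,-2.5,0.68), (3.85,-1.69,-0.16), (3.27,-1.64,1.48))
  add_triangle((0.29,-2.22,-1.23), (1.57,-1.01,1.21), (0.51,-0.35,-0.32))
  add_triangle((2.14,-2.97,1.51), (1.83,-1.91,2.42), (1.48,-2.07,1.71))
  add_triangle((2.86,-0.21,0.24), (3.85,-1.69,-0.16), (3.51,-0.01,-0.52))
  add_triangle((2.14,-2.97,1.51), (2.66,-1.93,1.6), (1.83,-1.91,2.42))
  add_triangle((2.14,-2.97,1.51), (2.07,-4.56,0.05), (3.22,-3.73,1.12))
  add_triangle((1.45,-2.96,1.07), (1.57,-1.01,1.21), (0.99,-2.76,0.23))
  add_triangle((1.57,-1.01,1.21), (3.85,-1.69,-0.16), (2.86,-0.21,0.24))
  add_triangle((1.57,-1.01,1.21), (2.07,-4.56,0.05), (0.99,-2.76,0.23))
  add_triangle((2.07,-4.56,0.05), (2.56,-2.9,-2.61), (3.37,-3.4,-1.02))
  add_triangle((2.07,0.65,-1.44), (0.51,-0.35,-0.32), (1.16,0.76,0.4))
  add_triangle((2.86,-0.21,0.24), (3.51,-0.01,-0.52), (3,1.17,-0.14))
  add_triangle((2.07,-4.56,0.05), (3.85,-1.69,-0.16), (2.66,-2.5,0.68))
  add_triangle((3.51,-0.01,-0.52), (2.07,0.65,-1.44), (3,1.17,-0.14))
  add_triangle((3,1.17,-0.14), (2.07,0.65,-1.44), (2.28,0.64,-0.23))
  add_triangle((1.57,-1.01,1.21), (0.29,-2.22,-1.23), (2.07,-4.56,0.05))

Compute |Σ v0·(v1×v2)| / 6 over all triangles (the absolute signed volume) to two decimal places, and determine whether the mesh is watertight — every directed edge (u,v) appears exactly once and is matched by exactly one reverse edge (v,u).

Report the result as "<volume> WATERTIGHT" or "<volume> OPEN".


Per-triangle v0·(v1×v2)/6:
  t1: +0.1742
  t2: +0.9557
  t3: +0.5050
  t4: +2.2293
  t5: -0.0145
  t6: +0.0541
  t7: +0.1441
  t8: +0.1661
  t9: +4.0472
  t10: +0.2234
  t11: +0.9402
  t12: +0.6344
  t13: -0.1862
  t14: +2.6266
  t15: +0.6529
  t16: -0.4600
  t17: -0.1284
  t18: -0.2087
  t19: -0.2839
  t20: +0.4936
  t21: -0.1426
  t22: +2.0826
  t23: +0.5785
  t24: +1.2777
  t25: -0.3711
  t26: +0.1560
  t27: +0.6035
  t28: +0.7714
  t29: +1.0650
  t30: -0.2563
  t31: +0.9293
  t32: -0.4083
  t33: +2.6681
  t34: -0.2172
  t35: +0.4935
  t36: +1.7359
  t37: +0.8982
  t38: -0.1577
  t39: -0.4056
Σ = +23.8660 → |volume| = 23.87

Directed edges: 117 total; 9 unmatched, e.g. (2.14,-2.97,1.51)→(1.57,-1.01,1.21) → open.

23.87 OPEN


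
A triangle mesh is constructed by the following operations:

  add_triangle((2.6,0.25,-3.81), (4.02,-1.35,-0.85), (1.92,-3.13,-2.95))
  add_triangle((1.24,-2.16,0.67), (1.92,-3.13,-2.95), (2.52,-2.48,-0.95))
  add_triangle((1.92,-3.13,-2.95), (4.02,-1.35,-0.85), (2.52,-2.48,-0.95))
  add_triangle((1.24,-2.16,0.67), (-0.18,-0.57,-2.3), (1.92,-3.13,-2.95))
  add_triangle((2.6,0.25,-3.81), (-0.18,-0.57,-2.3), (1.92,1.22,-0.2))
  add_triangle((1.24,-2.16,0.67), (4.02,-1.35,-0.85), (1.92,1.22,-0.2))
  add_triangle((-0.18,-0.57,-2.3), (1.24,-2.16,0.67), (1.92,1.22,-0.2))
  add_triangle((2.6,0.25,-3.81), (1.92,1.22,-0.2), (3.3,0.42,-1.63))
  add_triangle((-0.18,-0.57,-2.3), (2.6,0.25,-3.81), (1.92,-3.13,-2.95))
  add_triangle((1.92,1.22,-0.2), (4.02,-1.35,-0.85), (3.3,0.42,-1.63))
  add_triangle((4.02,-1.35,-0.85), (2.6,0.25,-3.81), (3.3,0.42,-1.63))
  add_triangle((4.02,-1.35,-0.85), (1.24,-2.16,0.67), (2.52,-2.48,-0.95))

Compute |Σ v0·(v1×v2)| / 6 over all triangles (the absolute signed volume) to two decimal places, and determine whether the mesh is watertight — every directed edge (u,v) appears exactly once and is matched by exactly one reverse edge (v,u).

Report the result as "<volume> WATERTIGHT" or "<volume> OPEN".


21.85 WATERTIGHT

Per-triangle v0·(v1×v2)/6:
  t1: +7.3430
  t2: +1.4712
  t3: +2.0901
  t4: +0.8258
  t5: +0.5243
  t6: +1.4053
  t7: -2.3039
  t8: +1.3220
  t9: +3.6497
  t10: +1.3756
  t11: +2.6367
  t12: +1.5077
Σ = +21.8476 → |volume| = 21.85

Directed edges: 36 total, each appears once with its reverse present → watertight.


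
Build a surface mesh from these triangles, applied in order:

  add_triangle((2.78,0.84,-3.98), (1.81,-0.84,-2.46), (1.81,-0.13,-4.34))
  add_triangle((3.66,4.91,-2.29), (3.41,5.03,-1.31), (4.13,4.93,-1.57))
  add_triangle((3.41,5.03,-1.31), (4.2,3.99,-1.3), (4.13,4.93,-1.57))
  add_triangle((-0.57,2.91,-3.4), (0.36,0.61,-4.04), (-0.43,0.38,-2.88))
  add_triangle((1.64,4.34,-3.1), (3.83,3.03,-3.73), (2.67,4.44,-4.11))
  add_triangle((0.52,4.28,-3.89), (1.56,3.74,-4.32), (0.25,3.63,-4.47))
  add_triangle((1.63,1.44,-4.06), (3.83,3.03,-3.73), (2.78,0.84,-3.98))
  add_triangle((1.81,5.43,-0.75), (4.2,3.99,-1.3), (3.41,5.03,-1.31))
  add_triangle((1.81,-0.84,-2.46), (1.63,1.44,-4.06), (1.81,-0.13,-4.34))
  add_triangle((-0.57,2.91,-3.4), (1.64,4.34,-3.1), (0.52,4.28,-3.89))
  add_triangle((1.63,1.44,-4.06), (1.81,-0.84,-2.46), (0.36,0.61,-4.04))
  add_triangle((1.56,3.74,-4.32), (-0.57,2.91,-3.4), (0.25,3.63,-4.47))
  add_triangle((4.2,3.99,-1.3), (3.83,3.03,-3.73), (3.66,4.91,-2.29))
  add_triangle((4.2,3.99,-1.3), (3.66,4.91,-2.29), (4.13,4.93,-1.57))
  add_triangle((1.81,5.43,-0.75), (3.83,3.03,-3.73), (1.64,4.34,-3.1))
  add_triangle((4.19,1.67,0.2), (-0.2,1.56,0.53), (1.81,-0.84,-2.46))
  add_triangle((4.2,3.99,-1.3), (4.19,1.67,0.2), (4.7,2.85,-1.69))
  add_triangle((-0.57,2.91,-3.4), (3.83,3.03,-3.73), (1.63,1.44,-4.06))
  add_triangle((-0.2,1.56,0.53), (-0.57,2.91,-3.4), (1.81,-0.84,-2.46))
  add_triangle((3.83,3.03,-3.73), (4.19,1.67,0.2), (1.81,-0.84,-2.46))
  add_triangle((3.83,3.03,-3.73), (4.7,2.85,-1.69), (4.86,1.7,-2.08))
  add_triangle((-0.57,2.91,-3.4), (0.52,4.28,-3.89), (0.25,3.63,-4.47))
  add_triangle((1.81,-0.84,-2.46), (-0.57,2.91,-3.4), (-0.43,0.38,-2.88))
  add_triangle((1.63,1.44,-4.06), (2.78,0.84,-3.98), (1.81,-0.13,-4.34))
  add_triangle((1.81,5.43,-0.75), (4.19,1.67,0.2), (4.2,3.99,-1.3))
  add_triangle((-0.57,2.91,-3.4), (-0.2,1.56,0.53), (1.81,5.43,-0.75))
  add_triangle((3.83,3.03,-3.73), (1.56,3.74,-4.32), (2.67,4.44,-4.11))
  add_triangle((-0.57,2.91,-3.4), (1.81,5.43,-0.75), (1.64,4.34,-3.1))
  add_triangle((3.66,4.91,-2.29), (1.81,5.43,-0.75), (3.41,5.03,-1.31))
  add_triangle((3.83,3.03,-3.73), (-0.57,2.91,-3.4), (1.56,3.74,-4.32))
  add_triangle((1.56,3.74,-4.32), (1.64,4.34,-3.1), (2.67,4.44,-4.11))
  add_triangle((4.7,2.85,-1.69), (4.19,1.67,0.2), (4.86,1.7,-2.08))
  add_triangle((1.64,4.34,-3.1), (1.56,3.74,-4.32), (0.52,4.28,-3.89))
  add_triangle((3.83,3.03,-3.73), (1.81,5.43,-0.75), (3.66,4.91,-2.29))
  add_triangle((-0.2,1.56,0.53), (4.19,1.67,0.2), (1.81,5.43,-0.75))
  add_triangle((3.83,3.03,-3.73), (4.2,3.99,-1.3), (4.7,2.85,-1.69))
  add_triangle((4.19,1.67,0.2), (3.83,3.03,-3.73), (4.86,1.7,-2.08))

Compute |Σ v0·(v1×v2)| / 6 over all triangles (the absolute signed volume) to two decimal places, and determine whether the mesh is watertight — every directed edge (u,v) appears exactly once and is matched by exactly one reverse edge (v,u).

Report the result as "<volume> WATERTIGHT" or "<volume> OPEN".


51.92 OPEN

Per-triangle v0·(v1×v2)/6:
  t1: +1.1649
  t2: +0.5884
  t3: +0.1862
  t4: +1.1403
  t5: +0.6991
  t6: +1.0488
  t7: +2.2677
  t8: +0.4232
  t9: -0.8506
  t10: -0.0430
  t11: +1.9203
  t12: -0.2776
  t13: +3.0453
  t14: +0.5227
  t15: +5.8023
  t16: -2.3275
  t17: +2.0727
  t18: +4.9247
  t19: -2.0538
  t20: +6.9400
  t21: +2.4826
  t22: +0.6684
  t23: -2.5375
  t24: +1.3091
  t25: +3.5811
  t26: +2.9925
  t27: +1.7466
  t28: +4.0096
  t29: +1.4018
  t30: +0.3178
  t31: +1.0836
  t32: +1.8939
  t33: +1.3969
  t34: +1.9502
  t35: +2.7318
  t36: +2.7764
  t37: -3.0751
Σ = +51.9239 → |volume| = 51.92

Directed edges: 111 total; 9 unmatched, e.g. (2.78,0.84,-3.98)→(1.81,-0.84,-2.46) → open.


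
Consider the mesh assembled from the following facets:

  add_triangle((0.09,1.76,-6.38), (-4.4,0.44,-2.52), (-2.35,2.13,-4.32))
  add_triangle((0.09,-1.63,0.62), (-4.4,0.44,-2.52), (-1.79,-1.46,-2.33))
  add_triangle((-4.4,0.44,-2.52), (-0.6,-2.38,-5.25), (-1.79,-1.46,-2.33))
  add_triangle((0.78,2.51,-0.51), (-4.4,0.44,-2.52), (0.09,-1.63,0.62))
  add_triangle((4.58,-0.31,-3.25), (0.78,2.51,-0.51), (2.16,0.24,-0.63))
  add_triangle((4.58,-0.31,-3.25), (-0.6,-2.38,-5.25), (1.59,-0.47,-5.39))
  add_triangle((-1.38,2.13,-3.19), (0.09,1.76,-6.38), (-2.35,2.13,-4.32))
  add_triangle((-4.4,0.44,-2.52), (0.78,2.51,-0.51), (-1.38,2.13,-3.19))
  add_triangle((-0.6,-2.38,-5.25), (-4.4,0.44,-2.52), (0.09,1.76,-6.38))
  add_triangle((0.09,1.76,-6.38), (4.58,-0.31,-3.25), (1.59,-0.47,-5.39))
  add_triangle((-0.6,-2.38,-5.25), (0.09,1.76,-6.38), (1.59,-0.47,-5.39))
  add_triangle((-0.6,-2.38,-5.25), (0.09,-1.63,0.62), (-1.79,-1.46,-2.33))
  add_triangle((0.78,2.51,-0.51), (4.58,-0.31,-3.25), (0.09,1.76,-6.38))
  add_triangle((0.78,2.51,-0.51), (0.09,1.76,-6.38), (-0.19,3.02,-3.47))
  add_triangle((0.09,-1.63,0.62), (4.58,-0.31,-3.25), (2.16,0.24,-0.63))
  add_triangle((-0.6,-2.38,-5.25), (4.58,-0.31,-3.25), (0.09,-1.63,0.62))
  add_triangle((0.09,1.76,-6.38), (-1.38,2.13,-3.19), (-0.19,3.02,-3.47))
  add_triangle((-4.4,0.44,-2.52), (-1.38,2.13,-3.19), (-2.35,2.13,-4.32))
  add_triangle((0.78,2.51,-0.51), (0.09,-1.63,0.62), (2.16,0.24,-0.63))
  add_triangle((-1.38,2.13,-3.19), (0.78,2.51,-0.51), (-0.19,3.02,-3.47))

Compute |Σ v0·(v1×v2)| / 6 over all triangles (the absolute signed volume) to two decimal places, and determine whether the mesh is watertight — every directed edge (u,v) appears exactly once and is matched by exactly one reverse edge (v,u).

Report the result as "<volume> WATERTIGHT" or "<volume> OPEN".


Per-triangle v0·(v1×v2)/6:
  t1: +5.0795
  t2: +2.2343
  t3: +3.5624
  t4: -0.0584
  t5: +1.7532
  t6: +6.3045
  t7: +1.7828
  t8: +3.1566
  t9: +17.8730
  t10: +7.4925
  t11: +7.5656
  t12: +2.5547
  t13: +12.4147
  t14: +2.2971
  t15: +1.3206
  t16: +8.2992
  t17: +2.8080
  t18: +1.0099
  t19: +0.3970
  t20: +1.1383
Σ = +88.9854 → |volume| = 88.99

Directed edges: 60 total, each appears once with its reverse present → watertight.

88.99 WATERTIGHT


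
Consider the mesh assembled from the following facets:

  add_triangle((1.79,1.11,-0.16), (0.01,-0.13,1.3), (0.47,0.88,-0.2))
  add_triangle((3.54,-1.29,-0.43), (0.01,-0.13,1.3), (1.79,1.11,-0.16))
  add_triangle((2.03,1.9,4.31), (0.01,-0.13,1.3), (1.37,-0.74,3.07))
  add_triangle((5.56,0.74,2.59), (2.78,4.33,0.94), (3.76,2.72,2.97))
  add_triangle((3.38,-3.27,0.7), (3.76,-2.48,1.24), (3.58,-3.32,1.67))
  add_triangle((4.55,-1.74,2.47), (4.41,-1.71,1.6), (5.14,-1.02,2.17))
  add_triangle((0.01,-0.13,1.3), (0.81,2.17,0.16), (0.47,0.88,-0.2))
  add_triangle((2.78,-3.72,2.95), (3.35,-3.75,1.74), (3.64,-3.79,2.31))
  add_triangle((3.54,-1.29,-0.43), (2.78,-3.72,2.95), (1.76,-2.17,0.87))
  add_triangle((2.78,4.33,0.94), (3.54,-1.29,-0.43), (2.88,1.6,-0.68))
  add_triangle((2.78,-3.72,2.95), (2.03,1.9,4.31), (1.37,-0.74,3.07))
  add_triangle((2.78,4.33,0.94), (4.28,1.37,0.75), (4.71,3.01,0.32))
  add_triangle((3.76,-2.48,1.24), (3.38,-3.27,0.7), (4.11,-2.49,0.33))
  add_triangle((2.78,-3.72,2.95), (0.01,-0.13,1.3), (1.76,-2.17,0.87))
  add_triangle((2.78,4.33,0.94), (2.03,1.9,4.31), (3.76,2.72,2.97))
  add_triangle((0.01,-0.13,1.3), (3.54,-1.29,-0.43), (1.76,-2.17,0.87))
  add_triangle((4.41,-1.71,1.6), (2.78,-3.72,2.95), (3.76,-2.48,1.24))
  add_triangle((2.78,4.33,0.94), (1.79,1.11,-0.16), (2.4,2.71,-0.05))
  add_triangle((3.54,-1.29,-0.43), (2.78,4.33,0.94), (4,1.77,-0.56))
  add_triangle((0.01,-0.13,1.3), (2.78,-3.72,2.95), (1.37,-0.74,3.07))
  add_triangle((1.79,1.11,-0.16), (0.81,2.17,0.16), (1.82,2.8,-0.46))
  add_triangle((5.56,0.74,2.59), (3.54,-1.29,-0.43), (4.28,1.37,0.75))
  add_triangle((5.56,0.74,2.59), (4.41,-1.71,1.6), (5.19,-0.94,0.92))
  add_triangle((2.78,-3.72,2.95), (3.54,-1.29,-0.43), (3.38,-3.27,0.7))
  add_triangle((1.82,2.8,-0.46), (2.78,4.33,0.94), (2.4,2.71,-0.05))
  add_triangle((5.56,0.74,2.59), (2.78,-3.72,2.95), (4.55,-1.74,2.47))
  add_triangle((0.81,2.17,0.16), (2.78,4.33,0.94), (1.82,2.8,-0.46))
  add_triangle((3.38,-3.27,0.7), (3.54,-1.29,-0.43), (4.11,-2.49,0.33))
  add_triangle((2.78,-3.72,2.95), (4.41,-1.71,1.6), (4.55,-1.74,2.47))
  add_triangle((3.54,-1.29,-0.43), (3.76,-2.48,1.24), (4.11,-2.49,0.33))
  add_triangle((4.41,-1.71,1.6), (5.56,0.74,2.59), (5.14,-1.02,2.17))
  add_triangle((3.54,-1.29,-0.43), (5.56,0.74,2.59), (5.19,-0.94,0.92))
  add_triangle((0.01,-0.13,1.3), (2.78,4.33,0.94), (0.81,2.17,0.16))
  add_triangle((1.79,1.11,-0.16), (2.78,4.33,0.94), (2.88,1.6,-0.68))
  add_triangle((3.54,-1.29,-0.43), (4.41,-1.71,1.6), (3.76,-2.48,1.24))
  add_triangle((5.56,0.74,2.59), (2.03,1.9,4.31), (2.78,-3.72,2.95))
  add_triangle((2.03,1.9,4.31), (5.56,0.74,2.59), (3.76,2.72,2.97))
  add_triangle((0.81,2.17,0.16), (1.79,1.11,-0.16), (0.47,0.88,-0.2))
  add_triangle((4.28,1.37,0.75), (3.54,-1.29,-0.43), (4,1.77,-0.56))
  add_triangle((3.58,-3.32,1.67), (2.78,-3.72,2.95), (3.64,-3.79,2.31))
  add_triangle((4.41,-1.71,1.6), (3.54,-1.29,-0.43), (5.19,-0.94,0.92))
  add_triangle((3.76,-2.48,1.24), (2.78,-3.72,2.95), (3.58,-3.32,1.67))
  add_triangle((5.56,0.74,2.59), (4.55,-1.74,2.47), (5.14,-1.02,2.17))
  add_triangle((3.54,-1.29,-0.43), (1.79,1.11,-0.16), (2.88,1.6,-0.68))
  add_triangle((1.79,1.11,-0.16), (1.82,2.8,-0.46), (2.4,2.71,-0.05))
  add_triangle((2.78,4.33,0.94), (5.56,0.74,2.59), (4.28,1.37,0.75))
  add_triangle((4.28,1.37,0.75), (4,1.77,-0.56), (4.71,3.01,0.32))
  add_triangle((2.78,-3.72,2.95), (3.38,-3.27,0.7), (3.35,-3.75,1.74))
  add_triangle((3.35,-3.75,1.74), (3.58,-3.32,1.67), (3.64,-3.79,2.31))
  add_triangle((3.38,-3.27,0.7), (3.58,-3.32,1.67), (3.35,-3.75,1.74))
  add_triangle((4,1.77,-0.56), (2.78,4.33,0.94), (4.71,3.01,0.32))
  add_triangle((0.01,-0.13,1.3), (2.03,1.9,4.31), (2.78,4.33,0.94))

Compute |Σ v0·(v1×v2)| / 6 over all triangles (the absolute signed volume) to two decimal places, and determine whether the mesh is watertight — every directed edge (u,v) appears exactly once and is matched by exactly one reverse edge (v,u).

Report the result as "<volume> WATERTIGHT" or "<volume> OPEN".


Per-triangle v0·(v1×v2)/6:
  t1: -0.2220
  t2: -1.3572
  t3: +0.8673
  t4: +5.2015
  t5: +0.5683
  t6: +0.5804
  t7: -0.0726
  t8: +0.3817
  t9: +1.2342
  t10: +3.0381
  t11: +2.3650
  t12: +1.7254
  t13: +0.7261
  t14: -0.0567
  t15: +4.2727
  t16: -1.0928
  t17: +1.6995
  t18: +0.3053
  t19: -2.6668
  t20: +0.7404
  t21: -0.2638
  t22: +3.5717
  t23: +2.5012
  t24: -2.1801
  t25: +0.4984
  t26: +2.2689
  t27: +0.4544
  t28: +0.3471
  t29: +1.6255
  t30: +0.4504
  t31: +0.2399
  t32: +0.6976
  t33: +0.5380
  t34: -0.2626
  t35: +1.2954
  t36: +15.2507
  t37: +5.0796
  t38: +0.1194
  t39: +2.5464
  t40: -0.0083
  t41: +1.2928
  t42: +0.6431
  t43: +1.0411
  t44: -0.4331
  t45: +0.1904
  t46: +4.3007
  t47: +1.1748
  t48: -0.0735
  t49: +0.1911
  t50: +0.3508
  t51: +1.2036
  t52: +0.5137
Σ = +63.4033 → |volume| = 63.40

Directed edges: 156 total, each appears once with its reverse present → watertight.

63.40 WATERTIGHT


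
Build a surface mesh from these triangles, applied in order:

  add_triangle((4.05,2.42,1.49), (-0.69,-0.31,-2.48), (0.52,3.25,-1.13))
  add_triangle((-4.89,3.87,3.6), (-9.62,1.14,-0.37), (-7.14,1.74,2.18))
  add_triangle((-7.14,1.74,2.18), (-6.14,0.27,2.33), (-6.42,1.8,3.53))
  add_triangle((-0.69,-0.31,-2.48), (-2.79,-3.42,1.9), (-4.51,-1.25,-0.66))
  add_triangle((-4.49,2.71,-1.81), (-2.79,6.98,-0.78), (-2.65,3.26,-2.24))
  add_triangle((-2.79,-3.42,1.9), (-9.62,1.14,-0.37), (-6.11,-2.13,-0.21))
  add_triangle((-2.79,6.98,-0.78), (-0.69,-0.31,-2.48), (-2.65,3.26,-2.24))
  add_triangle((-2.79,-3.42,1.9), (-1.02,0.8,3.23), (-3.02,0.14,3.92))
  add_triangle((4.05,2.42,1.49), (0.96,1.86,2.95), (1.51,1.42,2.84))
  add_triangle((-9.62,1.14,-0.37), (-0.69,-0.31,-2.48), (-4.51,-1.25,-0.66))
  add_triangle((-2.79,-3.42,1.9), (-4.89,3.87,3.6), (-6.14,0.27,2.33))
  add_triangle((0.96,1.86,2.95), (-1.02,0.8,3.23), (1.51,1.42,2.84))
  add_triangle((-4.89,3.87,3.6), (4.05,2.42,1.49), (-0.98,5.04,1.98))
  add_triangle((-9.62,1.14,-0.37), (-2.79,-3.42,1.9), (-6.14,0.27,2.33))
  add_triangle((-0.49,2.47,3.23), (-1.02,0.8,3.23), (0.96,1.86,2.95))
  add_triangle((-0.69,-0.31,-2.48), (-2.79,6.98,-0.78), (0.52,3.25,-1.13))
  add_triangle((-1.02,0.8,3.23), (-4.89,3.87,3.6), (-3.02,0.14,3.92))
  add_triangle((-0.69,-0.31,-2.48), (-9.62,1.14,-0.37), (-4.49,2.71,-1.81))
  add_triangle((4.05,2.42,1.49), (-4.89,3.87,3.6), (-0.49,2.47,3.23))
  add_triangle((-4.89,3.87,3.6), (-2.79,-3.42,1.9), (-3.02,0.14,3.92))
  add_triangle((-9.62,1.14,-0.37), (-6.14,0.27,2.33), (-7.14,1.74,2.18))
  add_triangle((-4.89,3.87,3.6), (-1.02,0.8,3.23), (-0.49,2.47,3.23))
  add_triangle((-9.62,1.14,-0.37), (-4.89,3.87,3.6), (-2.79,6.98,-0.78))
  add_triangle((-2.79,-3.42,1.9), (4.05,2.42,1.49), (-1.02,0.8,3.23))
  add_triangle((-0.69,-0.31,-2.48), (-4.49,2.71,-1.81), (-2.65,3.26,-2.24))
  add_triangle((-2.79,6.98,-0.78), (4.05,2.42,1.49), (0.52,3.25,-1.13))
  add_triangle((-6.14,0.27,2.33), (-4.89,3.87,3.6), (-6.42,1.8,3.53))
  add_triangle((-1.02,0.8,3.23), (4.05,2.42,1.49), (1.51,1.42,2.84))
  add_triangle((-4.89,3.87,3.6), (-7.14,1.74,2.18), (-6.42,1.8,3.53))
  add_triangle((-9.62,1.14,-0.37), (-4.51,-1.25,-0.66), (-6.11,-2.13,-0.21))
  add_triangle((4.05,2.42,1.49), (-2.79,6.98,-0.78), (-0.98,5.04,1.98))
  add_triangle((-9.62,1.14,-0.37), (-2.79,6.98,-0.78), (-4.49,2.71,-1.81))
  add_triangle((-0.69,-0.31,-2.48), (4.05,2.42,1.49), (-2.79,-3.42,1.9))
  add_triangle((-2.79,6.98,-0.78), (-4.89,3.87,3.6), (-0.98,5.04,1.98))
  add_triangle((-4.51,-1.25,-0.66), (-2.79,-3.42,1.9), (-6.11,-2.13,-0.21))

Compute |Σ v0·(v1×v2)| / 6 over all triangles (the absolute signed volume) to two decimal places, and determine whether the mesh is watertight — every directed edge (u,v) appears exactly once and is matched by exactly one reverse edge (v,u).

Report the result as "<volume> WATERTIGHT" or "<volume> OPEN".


Per-triangle v0·(v1×v2)/6:
  t1: +4.3255
  t2: +7.5210
  t3: +2.4184
  t4: +4.9390
  t5: +5.0722
  t6: +9.0351
  t7: +2.1643
  t8: +2.7529
  t9: +1.0761
  t10: +6.7139
  t11: +9.4704
  t12: +0.7336
  t13: +9.7712
  t14: +13.9588
  t15: +1.3783
  t16: +6.0475
  t17: +4.5361
  t18: +9.5958
  t19: +5.5660
  t20: +8.0648
  t21: +5.4788
  t22: +4.2239
  t23: +43.9343
  t24: +7.0500
  t25: +3.3731
  t26: +8.2012
  t27: -1.3817
  t28: -0.9135
  t29: +4.4130
  t30: +2.2979
  t31: +12.7255
  t32: +15.1066
  t33: +2.4319
  t34: +14.7441
  t35: +0.6036
Σ = +237.4296 → |volume| = 237.43

Directed edges: 105 total; 3 unmatched, e.g. (4.05,2.42,1.49)→(0.96,1.86,2.95) → open.

237.43 OPEN


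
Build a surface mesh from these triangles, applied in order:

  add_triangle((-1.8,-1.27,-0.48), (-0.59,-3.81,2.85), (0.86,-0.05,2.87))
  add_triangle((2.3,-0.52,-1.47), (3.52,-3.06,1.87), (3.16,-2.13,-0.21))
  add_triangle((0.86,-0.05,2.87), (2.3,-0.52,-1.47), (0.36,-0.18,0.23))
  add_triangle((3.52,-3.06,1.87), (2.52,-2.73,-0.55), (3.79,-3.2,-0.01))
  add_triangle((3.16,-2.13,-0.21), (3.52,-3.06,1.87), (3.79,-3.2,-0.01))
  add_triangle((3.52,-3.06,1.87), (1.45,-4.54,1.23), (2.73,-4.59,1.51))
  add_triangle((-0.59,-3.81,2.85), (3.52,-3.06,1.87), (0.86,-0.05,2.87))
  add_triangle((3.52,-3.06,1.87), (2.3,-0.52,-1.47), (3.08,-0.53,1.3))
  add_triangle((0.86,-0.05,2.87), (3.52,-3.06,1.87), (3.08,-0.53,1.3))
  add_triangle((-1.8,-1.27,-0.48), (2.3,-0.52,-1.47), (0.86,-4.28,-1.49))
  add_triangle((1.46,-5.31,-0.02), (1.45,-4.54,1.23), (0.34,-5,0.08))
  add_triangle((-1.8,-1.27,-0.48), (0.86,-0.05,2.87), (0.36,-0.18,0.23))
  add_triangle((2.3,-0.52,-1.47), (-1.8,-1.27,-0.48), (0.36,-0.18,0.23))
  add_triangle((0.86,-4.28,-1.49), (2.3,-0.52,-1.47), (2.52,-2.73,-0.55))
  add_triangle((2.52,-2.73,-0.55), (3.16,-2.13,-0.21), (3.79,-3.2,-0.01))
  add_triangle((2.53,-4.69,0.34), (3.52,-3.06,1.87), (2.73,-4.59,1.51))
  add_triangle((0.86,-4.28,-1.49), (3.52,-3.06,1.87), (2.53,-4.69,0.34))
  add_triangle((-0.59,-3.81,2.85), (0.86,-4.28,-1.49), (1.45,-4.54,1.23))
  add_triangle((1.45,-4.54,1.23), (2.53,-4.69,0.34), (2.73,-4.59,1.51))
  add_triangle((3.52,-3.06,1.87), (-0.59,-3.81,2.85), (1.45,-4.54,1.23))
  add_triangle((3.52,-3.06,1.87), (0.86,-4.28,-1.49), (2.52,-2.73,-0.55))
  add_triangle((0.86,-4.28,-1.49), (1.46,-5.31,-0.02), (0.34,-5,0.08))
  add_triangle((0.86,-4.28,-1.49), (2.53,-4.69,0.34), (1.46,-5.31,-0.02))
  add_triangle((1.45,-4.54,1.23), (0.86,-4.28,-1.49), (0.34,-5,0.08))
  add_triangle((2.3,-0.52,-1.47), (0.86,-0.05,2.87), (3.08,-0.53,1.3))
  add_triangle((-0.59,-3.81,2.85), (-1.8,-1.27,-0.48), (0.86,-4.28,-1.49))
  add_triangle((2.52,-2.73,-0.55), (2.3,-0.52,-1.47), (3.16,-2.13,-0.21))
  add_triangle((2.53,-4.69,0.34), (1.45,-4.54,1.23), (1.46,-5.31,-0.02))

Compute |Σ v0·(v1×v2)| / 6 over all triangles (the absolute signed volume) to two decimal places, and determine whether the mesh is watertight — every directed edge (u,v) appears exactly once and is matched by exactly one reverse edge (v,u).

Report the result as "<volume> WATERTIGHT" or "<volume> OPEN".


Per-triangle v0·(v1×v2)/6:
  t1: +2.0960
  t2: +0.6649
  t3: -0.1547
  t4: +0.7452
  t5: +0.6275
  t6: +0.4830
  t7: +7.4146
  t8: +3.0996
  t9: +3.1778
  t10: +1.9490
  t11: +1.1597
  t12: -0.3174
  t13: -0.3574
  t14: +2.4398
  t15: +0.2614
  t16: +1.3930
  t17: +0.7640
  t18: +4.3197
  t19: +1.0982
  t20: +4.9205
  t21: +3.2981
  t22: +1.3774
  t23: +1.5178
  t24: -2.0310
  t25: -0.0371
  t26: +6.1593
  t27: +0.9231
  t28: +1.3052
Σ = +48.2971 → |volume| = 48.30

Directed edges: 84 total, each appears once with its reverse present → watertight.

48.30 WATERTIGHT


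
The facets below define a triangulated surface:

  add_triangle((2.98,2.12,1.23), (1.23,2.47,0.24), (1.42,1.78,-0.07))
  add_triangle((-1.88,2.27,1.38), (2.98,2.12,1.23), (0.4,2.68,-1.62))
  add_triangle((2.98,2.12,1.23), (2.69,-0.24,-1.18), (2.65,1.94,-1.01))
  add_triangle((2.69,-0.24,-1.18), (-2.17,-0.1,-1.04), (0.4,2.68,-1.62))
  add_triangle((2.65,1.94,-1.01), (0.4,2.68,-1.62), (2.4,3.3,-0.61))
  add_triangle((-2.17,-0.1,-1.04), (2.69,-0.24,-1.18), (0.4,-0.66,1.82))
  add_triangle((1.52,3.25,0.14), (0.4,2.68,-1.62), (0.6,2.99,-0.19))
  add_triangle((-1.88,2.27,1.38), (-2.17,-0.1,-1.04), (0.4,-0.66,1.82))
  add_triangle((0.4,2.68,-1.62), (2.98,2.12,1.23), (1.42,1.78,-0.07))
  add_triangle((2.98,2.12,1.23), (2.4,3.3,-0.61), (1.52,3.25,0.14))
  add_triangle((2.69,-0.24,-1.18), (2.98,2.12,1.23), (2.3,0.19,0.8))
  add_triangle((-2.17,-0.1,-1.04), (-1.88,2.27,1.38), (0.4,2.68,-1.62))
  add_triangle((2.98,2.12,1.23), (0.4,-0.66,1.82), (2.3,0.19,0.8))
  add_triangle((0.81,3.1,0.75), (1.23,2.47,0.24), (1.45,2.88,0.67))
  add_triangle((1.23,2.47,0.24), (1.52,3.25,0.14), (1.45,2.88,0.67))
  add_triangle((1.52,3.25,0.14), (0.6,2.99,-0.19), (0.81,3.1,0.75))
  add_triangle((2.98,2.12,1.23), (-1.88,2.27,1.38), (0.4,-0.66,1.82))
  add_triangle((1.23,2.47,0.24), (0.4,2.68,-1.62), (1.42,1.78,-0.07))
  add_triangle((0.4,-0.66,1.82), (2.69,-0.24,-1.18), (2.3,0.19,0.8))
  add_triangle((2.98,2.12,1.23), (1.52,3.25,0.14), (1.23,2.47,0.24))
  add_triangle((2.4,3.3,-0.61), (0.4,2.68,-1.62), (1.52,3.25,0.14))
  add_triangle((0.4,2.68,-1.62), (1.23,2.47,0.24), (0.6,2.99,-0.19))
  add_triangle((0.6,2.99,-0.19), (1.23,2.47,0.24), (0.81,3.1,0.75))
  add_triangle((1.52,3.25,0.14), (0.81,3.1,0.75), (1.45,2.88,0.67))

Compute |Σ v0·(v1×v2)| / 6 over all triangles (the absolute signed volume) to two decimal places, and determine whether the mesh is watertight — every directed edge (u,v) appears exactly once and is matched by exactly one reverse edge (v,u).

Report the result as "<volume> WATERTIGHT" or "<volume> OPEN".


Per-triangle v0·(v1×v2)/6:
  t1: -0.4174
  t2: +5.7634
  t3: +2.3127
  t4: +2.6153
  t5: +1.3214
  t6: +0.8202
  t7: +0.6032
  t8: +1.9475
  t9: +0.0981
  t10: +1.3385
  t11: +1.4854
  t12: +3.7399
  t13: +1.2588
  t14: -0.1208
  t15: +0.0147
  t16: +0.3771
  t17: +3.9765
  t18: -0.5065
  t19: +0.8599
  t20: +0.0978
  t21: +1.1529
  t22: -0.5033
  t23: -0.3094
  t24: +0.2236
Σ = +28.1494 → |volume| = 28.15

Directed edges: 72 total; 6 unmatched, e.g. (2.69,-0.24,-1.18)→(2.65,1.94,-1.01) → open.

28.15 OPEN
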